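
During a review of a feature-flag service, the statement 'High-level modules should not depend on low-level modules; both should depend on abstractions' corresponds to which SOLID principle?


This describes the Dependency Inversion Principle (DIP)

Dependency Inversion Principle (DIP)


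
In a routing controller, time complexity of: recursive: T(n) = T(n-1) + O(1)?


Reasoning: linear recursion with constant work per frame
Complexity: O(n)

O(n)


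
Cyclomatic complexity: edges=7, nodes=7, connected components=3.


Formula: V(G) = E - N + 2P
V(G) = 7 - 7 + 2*3
V(G) = 0 + 6
V(G) = 6

6


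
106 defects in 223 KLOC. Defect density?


Defect density = defects / KLOC
Defect density = 106 / 223
Defect density = 0.475 defects/KLOC

0.475 defects/KLOC


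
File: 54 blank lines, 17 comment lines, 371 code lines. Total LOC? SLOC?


Total LOC = blank + comment + code
Total LOC = 54 + 17 + 371 = 442
SLOC (source only) = code = 371

Total LOC: 442, SLOC: 371


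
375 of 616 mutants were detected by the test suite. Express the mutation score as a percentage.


Mutation score = killed / total * 100
Mutation score = 375 / 616 * 100
Mutation score = 60.88%

60.88%


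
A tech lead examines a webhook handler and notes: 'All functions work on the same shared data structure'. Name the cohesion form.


Reasoning: Functions share data
Type: Communicational cohesion

Communicational cohesion


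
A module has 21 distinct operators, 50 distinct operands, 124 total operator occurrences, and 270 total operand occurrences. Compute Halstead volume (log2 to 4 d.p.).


Formula: V = N * log2(η), where N = N1 + N2 and η = η1 + η2
η = 21 + 50 = 71
N = 124 + 270 = 394
log2(71) ≈ 6.1497
V = 394 * 6.1497 = 2422.98

2422.98


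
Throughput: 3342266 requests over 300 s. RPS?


Formula: throughput = requests / seconds
throughput = 3342266 / 300
throughput = 11140.89 requests/second

11140.89 requests/second


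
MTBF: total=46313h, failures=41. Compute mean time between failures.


Formula: MTBF = Total operating time / Number of failures
MTBF = 46313 / 41
MTBF = 1129.59 hours

1129.59 hours


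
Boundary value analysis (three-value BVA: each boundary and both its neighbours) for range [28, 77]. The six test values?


Range: [28, 77]
Boundaries: just below min, min, min+1, max-1, max, just above max
Values: [27, 28, 29, 76, 77, 78]

[27, 28, 29, 76, 77, 78]


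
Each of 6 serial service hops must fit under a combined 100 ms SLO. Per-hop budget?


Formula: per_stage = total_budget / stages
per_stage = 100 / 6
per_stage = 16.67 ms

16.67 ms


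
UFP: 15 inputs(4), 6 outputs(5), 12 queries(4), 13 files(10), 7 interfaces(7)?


UFP = EI*4 + EO*5 + EQ*4 + ILF*10 + EIF*7
UFP = 15*4 + 6*5 + 12*4 + 13*10 + 7*7
UFP = 60 + 30 + 48 + 130 + 49
UFP = 317

317


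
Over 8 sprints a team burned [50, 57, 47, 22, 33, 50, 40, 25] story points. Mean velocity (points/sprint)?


Formula: Avg velocity = Total points / Number of sprints
Points: [50, 57, 47, 22, 33, 50, 40, 25]
Sum = 50 + 57 + 47 + 22 + 33 + 50 + 40 + 25 = 324
Avg velocity = 324 / 8 = 40.5 points/sprint

40.5 points/sprint


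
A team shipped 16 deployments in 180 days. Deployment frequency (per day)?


Formula: deployments per day = releases / days
= 16 / 180
= 0.089 deploys/day
(equivalently, 0.62 deploys/week)

0.089 deploys/day


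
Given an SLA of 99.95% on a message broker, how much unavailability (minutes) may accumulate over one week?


Formula: allowed downtime = period * (100 - SLA) / 100
Period (week) = 10080 minutes
Unavailability fraction = (100 - 99.95) / 100
Allowed downtime = 10080 * (100 - 99.95) / 100
Allowed downtime = 5.04 minutes

5.04 minutes


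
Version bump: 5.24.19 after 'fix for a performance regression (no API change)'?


Current: 5.24.19
Change category: 'fix for a performance regression (no API change)' → patch bump
SemVer rule: patch bump → increment PATCH (MAJOR and MINOR unchanged)
New: 5.24.20

5.24.20


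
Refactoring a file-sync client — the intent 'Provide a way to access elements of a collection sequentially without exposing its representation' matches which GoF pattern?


This matches the Iterator pattern

Iterator


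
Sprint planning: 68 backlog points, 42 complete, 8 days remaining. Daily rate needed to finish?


Formula: Required rate = Remaining points / Days left
Remaining = 68 - 42 = 26 points
Required rate = 26 / 8 = 3.25 points/day

3.25 points/day


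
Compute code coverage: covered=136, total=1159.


Coverage = covered / total * 100
Coverage = 136 / 1159 * 100
Coverage = 11.73%

11.73%


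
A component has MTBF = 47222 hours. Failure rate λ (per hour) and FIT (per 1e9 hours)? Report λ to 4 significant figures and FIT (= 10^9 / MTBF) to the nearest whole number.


Formula: λ = 1 / MTBF; FIT = λ × 1e9 = 1e9 / MTBF
λ = 1 / 47222 ≈ 2.118e-05 failures/hour
FIT = 1e9 / 47222 ≈ 21177 failures per 1e9 hours (nearest whole number)

λ = 2.118e-05 /h, FIT = 21177


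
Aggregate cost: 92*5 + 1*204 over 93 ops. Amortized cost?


Formula: Amortized cost = Total cost / Operations
Total cost = (92 * 5) + (1 * 204)
Total cost = 460 + 204 = 664
Amortized = 664 / 93 = 7.1398

7.1398


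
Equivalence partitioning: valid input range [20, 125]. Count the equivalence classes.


Valid range: [20, 125]
Class 1: x < 20 — invalid
Class 2: 20 ≤ x ≤ 125 — valid
Class 3: x > 125 — invalid
Total equivalence classes: 3

3 equivalence classes


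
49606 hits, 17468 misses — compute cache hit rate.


Formula: hit rate = hits / (hits + misses) * 100
hit rate = 49606 / (49606 + 17468) * 100
hit rate = 49606 / 67074 * 100
hit rate = 73.96%

73.96%


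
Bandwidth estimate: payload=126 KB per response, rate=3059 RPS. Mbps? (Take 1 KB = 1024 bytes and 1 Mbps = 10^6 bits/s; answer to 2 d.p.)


Formula: Mbps = payload_bytes * RPS * 8 / 1e6
Payload per request = 126 KB = 126 * 1024 = 129024 bytes
Total bytes/sec = 129024 * 3059 = 394684416
Total bits/sec = 394684416 * 8 = 3157475328
Mbps = 3157475328 / 1e6 = 3157.48

3157.48 Mbps


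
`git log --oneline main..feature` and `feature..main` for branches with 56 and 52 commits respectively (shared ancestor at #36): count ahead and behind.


Common ancestor: commit #36
feature commits after divergence: 56 - 36 = 20
main commits after divergence: 52 - 36 = 16
feature is 20 commits ahead of main
main is 16 commits ahead of feature

feature ahead: 20, main ahead: 16


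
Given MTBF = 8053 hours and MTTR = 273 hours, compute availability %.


Availability = MTBF / (MTBF + MTTR)
Availability = 8053 / (8053 + 273)
Availability = 8053 / 8326
Availability = 96.7211%

96.7211%


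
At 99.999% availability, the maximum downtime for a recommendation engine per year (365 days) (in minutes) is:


Formula: allowed downtime = period * (100 - SLA) / 100
Period (year (365 days)) = 525600 minutes
Unavailability fraction = (100 - 99.999) / 100
Allowed downtime = 525600 * (100 - 99.999) / 100
Allowed downtime = 5.256 minutes

5.256 minutes


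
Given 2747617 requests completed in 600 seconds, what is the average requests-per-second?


Formula: throughput = requests / seconds
throughput = 2747617 / 600
throughput = 4579.36 requests/second

4579.36 requests/second


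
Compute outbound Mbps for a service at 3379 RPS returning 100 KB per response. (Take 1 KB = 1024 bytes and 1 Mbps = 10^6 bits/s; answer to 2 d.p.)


Formula: Mbps = payload_bytes * RPS * 8 / 1e6
Payload per request = 100 KB = 100 * 1024 = 102400 bytes
Total bytes/sec = 102400 * 3379 = 346009600
Total bits/sec = 346009600 * 8 = 2768076800
Mbps = 2768076800 / 1e6 = 2768.08

2768.08 Mbps


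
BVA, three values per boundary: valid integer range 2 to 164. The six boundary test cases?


Range: [2, 164]
Boundaries: just below min, min, min+1, max-1, max, just above max
Values: [1, 2, 3, 163, 164, 165]

[1, 2, 3, 163, 164, 165]


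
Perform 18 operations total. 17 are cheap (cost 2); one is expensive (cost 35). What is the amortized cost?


Formula: Amortized cost = Total cost / Operations
Total cost = (17 * 2) + (1 * 35)
Total cost = 34 + 35 = 69
Amortized = 69 / 18 = 3.8333

3.8333


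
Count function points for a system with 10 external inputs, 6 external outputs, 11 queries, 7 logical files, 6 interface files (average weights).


UFP = EI*4 + EO*5 + EQ*4 + ILF*10 + EIF*7
UFP = 10*4 + 6*5 + 11*4 + 7*10 + 6*7
UFP = 40 + 30 + 44 + 70 + 42
UFP = 226

226


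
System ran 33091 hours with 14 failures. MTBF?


Formula: MTBF = Total operating time / Number of failures
MTBF = 33091 / 14
MTBF = 2363.64 hours

2363.64 hours


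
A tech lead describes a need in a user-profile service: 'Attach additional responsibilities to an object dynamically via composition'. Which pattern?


This matches the Decorator pattern

Decorator


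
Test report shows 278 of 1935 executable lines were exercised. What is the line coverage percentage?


Coverage = covered / total * 100
Coverage = 278 / 1935 * 100
Coverage = 14.37%

14.37%


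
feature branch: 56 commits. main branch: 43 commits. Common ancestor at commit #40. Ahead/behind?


Common ancestor: commit #40
feature commits after divergence: 56 - 40 = 16
main commits after divergence: 43 - 40 = 3
feature is 16 commits ahead of main
main is 3 commits ahead of feature

feature ahead: 16, main ahead: 3


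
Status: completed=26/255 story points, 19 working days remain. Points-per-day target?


Formula: Required rate = Remaining points / Days left
Remaining = 255 - 26 = 229 points
Required rate = 229 / 19 = 12.05 points/day

12.05 points/day


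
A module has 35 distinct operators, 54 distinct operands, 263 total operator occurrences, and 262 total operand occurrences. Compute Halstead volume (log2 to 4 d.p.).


Formula: V = N * log2(η), where N = N1 + N2 and η = η1 + η2
η = 35 + 54 = 89
N = 263 + 262 = 525
log2(89) ≈ 6.4757
V = 525 * 6.4757 = 3399.74

3399.74


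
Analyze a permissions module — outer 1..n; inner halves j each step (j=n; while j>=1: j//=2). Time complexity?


Reasoning: n times log n
Complexity: O(n log n)

O(n log n)


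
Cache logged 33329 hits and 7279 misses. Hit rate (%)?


Formula: hit rate = hits / (hits + misses) * 100
hit rate = 33329 / (33329 + 7279) * 100
hit rate = 33329 / 40608 * 100
hit rate = 82.07%

82.07%


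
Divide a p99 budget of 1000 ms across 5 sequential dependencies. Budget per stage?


Formula: per_stage = total_budget / stages
per_stage = 1000 / 5
per_stage = 200.0 ms

200.0 ms


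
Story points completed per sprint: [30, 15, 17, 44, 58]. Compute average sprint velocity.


Formula: Avg velocity = Total points / Number of sprints
Points: [30, 15, 17, 44, 58]
Sum = 30 + 15 + 17 + 44 + 58 = 164
Avg velocity = 164 / 5 = 32.8 points/sprint

32.8 points/sprint


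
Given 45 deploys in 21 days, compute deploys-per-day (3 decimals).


Formula: deployments per day = releases / days
= 45 / 21
= 2.143 deploys/day
(equivalently, 15.0 deploys/week)

2.143 deploys/day


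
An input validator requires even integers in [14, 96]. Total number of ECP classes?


Constraint: even integers in [14, 96]
Class 1: x < 14 — out-of-range invalid
Class 2: x in [14,96] but odd — wrong type invalid
Class 3: x in [14,96] and even — valid
Class 4: x > 96 — out-of-range invalid
Total equivalence classes: 4

4 equivalence classes


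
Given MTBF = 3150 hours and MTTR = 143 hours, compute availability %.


Availability = MTBF / (MTBF + MTTR)
Availability = 3150 / (3150 + 143)
Availability = 3150 / 3293
Availability = 95.6575%

95.6575%


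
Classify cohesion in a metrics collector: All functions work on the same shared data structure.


Reasoning: Functions share data
Type: Communicational cohesion

Communicational cohesion


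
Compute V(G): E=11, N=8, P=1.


Formula: V(G) = E - N + 2P
V(G) = 11 - 8 + 2*1
V(G) = 3 + 2
V(G) = 5

5


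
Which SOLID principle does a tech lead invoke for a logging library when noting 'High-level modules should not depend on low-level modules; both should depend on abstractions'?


This describes the Dependency Inversion Principle (DIP)

Dependency Inversion Principle (DIP)


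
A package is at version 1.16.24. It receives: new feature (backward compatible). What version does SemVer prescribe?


Current: 1.16.24
Change category: 'new feature (backward compatible)' → minor bump
SemVer rule: minor bump → increment MINOR, reset PATCH to 0 (MAJOR unchanged)
New: 1.17.0

1.17.0


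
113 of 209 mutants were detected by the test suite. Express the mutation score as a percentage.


Mutation score = killed / total * 100
Mutation score = 113 / 209 * 100
Mutation score = 54.07%

54.07%


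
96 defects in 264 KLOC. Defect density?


Defect density = defects / KLOC
Defect density = 96 / 264
Defect density = 0.364 defects/KLOC

0.364 defects/KLOC


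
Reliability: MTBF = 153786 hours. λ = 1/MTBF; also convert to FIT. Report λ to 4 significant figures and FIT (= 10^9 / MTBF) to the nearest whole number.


Formula: λ = 1 / MTBF; FIT = λ × 1e9 = 1e9 / MTBF
λ = 1 / 153786 ≈ 6.503e-06 failures/hour
FIT = 1e9 / 153786 ≈ 6503 failures per 1e9 hours (nearest whole number)

λ = 6.503e-06 /h, FIT = 6503


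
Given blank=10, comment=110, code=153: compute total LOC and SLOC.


Total LOC = blank + comment + code
Total LOC = 10 + 110 + 153 = 273
SLOC (source only) = code = 153

Total LOC: 273, SLOC: 153


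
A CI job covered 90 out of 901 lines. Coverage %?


Coverage = covered / total * 100
Coverage = 90 / 901 * 100
Coverage = 9.99%

9.99%


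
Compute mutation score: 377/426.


Mutation score = killed / total * 100
Mutation score = 377 / 426 * 100
Mutation score = 88.5%

88.5%


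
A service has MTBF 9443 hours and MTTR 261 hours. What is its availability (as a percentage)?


Availability = MTBF / (MTBF + MTTR)
Availability = 9443 / (9443 + 261)
Availability = 9443 / 9704
Availability = 97.3104%

97.3104%


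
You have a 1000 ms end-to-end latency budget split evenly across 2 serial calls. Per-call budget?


Formula: per_stage = total_budget / stages
per_stage = 1000 / 2
per_stage = 500.0 ms

500.0 ms


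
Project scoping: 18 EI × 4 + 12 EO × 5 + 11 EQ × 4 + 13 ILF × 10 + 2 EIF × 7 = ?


UFP = EI*4 + EO*5 + EQ*4 + ILF*10 + EIF*7
UFP = 18*4 + 12*5 + 11*4 + 13*10 + 2*7
UFP = 72 + 60 + 44 + 130 + 14
UFP = 320

320


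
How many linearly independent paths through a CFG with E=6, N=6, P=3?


Formula: V(G) = E - N + 2P
V(G) = 6 - 6 + 2*3
V(G) = 0 + 6
V(G) = 6

6


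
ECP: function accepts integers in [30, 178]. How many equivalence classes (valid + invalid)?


Valid range: [30, 178]
Class 1: x < 30 — invalid
Class 2: 30 ≤ x ≤ 178 — valid
Class 3: x > 178 — invalid
Total equivalence classes: 3

3 equivalence classes


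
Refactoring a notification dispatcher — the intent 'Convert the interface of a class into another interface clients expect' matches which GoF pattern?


This matches the Adapter pattern

Adapter


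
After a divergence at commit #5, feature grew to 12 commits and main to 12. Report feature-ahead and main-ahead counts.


Common ancestor: commit #5
feature commits after divergence: 12 - 5 = 7
main commits after divergence: 12 - 5 = 7
feature is 7 commits ahead of main
main is 7 commits ahead of feature

feature ahead: 7, main ahead: 7


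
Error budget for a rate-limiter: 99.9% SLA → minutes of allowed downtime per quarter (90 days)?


Formula: allowed downtime = period * (100 - SLA) / 100
Period (quarter (90 days)) = 129600 minutes
Unavailability fraction = (100 - 99.9) / 100
Allowed downtime = 129600 * (100 - 99.9) / 100
Allowed downtime = 129.6 minutes

129.6 minutes


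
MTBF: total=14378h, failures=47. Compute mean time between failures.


Formula: MTBF = Total operating time / Number of failures
MTBF = 14378 / 47
MTBF = 305.91 hours

305.91 hours


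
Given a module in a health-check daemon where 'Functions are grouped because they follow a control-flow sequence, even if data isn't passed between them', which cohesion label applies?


Reasoning: Grouped by order of execution within a routine, not by data flow
Type: Procedural cohesion

Procedural cohesion


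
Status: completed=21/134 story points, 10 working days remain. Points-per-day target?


Formula: Required rate = Remaining points / Days left
Remaining = 134 - 21 = 113 points
Required rate = 113 / 10 = 11.3 points/day

11.3 points/day


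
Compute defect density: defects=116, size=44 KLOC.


Defect density = defects / KLOC
Defect density = 116 / 44
Defect density = 2.636 defects/KLOC

2.636 defects/KLOC


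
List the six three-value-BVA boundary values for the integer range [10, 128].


Range: [10, 128]
Boundaries: just below min, min, min+1, max-1, max, just above max
Values: [9, 10, 11, 127, 128, 129]

[9, 10, 11, 127, 128, 129]


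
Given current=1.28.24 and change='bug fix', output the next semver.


Current: 1.28.24
Change category: 'bug fix' → patch bump
SemVer rule: patch bump → increment PATCH (MAJOR and MINOR unchanged)
New: 1.28.25

1.28.25


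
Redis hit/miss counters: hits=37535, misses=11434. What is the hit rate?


Formula: hit rate = hits / (hits + misses) * 100
hit rate = 37535 / (37535 + 11434) * 100
hit rate = 37535 / 48969 * 100
hit rate = 76.65%

76.65%


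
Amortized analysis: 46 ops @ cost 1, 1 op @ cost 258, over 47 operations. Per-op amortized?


Formula: Amortized cost = Total cost / Operations
Total cost = (46 * 1) + (1 * 258)
Total cost = 46 + 258 = 304
Amortized = 304 / 47 = 6.4681

6.4681


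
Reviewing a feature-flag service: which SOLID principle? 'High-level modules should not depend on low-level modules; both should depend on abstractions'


This describes the Dependency Inversion Principle (DIP)

Dependency Inversion Principle (DIP)


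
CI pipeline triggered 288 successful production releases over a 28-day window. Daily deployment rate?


Formula: deployments per day = releases / days
= 288 / 28
= 10.286 deploys/day
(equivalently, 72.0 deploys/week)

10.286 deploys/day


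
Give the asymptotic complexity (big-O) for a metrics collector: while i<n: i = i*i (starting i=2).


Reasoning: squaring drives double-exponential growth; iterations ~ log log n
Complexity: O(log log n)

O(log log n)


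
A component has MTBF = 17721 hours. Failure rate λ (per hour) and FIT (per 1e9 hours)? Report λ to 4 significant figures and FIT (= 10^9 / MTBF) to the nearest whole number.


Formula: λ = 1 / MTBF; FIT = λ × 1e9 = 1e9 / MTBF
λ = 1 / 17721 ≈ 5.643e-05 failures/hour
FIT = 1e9 / 17721 ≈ 56430 failures per 1e9 hours (nearest whole number)

λ = 5.643e-05 /h, FIT = 56430


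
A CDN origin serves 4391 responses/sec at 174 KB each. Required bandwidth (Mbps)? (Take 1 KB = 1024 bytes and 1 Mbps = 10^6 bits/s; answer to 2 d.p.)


Formula: Mbps = payload_bytes * RPS * 8 / 1e6
Payload per request = 174 KB = 174 * 1024 = 178176 bytes
Total bytes/sec = 178176 * 4391 = 782370816
Total bits/sec = 782370816 * 8 = 6258966528
Mbps = 6258966528 / 1e6 = 6258.97

6258.97 Mbps


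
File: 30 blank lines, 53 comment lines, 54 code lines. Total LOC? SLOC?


Total LOC = blank + comment + code
Total LOC = 30 + 53 + 54 = 137
SLOC (source only) = code = 54

Total LOC: 137, SLOC: 54


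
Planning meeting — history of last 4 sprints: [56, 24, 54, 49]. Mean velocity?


Formula: Avg velocity = Total points / Number of sprints
Points: [56, 24, 54, 49]
Sum = 56 + 24 + 54 + 49 = 183
Avg velocity = 183 / 4 = 45.75 points/sprint

45.75 points/sprint


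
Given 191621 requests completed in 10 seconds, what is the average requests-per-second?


Formula: throughput = requests / seconds
throughput = 191621 / 10
throughput = 19162.1 requests/second

19162.1 requests/second


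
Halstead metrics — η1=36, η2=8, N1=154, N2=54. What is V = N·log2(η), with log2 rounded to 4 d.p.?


Formula: V = N * log2(η), where N = N1 + N2 and η = η1 + η2
η = 36 + 8 = 44
N = 154 + 54 = 208
log2(44) ≈ 5.4594
V = 208 * 5.4594 = 1135.56

1135.56


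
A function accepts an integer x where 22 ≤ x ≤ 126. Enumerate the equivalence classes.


Valid range: [22, 126]
Class 1: x < 22 — invalid
Class 2: 22 ≤ x ≤ 126 — valid
Class 3: x > 126 — invalid
Total equivalence classes: 3

3 equivalence classes


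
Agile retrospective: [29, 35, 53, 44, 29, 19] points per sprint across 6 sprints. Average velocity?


Formula: Avg velocity = Total points / Number of sprints
Points: [29, 35, 53, 44, 29, 19]
Sum = 29 + 35 + 53 + 44 + 29 + 19 = 209
Avg velocity = 209 / 6 = 34.83 points/sprint

34.83 points/sprint


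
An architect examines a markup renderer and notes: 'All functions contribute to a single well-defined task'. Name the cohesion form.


Reasoning: Best: single purpose
Type: Functional cohesion

Functional cohesion


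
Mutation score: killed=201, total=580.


Mutation score = killed / total * 100
Mutation score = 201 / 580 * 100
Mutation score = 34.66%

34.66%


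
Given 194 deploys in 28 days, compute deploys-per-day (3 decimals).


Formula: deployments per day = releases / days
= 194 / 28
= 6.929 deploys/day
(equivalently, 48.5 deploys/week)

6.929 deploys/day


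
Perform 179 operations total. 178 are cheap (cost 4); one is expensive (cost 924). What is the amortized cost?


Formula: Amortized cost = Total cost / Operations
Total cost = (178 * 4) + (1 * 924)
Total cost = 712 + 924 = 1636
Amortized = 1636 / 179 = 9.1397

9.1397


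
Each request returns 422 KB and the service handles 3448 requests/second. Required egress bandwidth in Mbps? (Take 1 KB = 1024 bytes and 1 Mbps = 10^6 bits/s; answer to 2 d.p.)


Formula: Mbps = payload_bytes * RPS * 8 / 1e6
Payload per request = 422 KB = 422 * 1024 = 432128 bytes
Total bytes/sec = 432128 * 3448 = 1489977344
Total bits/sec = 1489977344 * 8 = 11919818752
Mbps = 11919818752 / 1e6 = 11919.82

11919.82 Mbps


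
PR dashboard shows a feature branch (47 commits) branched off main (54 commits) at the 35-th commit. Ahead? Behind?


Common ancestor: commit #35
feature commits after divergence: 47 - 35 = 12
main commits after divergence: 54 - 35 = 19
feature is 12 commits ahead of main
main is 19 commits ahead of feature

feature ahead: 12, main ahead: 19


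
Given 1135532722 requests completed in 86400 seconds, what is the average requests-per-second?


Formula: throughput = requests / seconds
throughput = 1135532722 / 86400
throughput = 13142.74 requests/second

13142.74 requests/second


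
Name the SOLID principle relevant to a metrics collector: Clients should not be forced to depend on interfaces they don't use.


This describes the Interface Segregation Principle (ISP)

Interface Segregation Principle (ISP)


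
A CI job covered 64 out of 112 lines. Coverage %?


Coverage = covered / total * 100
Coverage = 64 / 112 * 100
Coverage = 57.14%

57.14%


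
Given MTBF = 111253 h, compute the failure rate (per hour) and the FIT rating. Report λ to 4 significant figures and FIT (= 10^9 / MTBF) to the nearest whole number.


Formula: λ = 1 / MTBF; FIT = λ × 1e9 = 1e9 / MTBF
λ = 1 / 111253 ≈ 8.989e-06 failures/hour
FIT = 1e9 / 111253 ≈ 8989 failures per 1e9 hours (nearest whole number)

λ = 8.989e-06 /h, FIT = 8989


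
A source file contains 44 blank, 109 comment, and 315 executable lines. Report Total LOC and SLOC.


Total LOC = blank + comment + code
Total LOC = 44 + 109 + 315 = 468
SLOC (source only) = code = 315

Total LOC: 468, SLOC: 315


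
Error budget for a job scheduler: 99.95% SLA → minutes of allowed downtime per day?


Formula: allowed downtime = period * (100 - SLA) / 100
Period (day) = 1440 minutes
Unavailability fraction = (100 - 99.95) / 100
Allowed downtime = 1440 * (100 - 99.95) / 100
Allowed downtime = 0.72 minutes

0.72 minutes


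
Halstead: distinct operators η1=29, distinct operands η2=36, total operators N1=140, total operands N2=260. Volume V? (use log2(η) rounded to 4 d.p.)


Formula: V = N * log2(η), where N = N1 + N2 and η = η1 + η2
η = 29 + 36 = 65
N = 140 + 260 = 400
log2(65) ≈ 6.0224
V = 400 * 6.0224 = 2408.96

2408.96


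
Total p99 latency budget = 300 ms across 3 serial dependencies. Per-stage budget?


Formula: per_stage = total_budget / stages
per_stage = 300 / 3
per_stage = 100.0 ms

100.0 ms


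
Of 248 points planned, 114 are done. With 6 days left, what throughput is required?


Formula: Required rate = Remaining points / Days left
Remaining = 248 - 114 = 134 points
Required rate = 134 / 6 = 22.33 points/day

22.33 points/day


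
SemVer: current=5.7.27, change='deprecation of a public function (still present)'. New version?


Current: 5.7.27
Change category: 'deprecation of a public function (still present)' → minor bump
SemVer rule: minor bump → increment MINOR, reset PATCH to 0 (MAJOR unchanged)
New: 5.8.0

5.8.0


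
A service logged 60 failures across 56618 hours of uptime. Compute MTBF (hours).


Formula: MTBF = Total operating time / Number of failures
MTBF = 56618 / 60
MTBF = 943.63 hours

943.63 hours


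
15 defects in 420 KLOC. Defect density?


Defect density = defects / KLOC
Defect density = 15 / 420
Defect density = 0.036 defects/KLOC

0.036 defects/KLOC


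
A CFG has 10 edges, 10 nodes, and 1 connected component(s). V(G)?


Formula: V(G) = E - N + 2P
V(G) = 10 - 10 + 2*1
V(G) = 0 + 2
V(G) = 2

2


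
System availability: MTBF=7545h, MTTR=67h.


Availability = MTBF / (MTBF + MTTR)
Availability = 7545 / (7545 + 67)
Availability = 7545 / 7612
Availability = 99.1198%

99.1198%


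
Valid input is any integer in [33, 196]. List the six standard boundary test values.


Range: [33, 196]
Boundaries: just below min, min, min+1, max-1, max, just above max
Values: [32, 33, 34, 195, 196, 197]

[32, 33, 34, 195, 196, 197]


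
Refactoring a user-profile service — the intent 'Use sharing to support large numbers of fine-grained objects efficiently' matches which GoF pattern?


This matches the Flyweight pattern

Flyweight


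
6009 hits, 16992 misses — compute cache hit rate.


Formula: hit rate = hits / (hits + misses) * 100
hit rate = 6009 / (6009 + 16992) * 100
hit rate = 6009 / 23001 * 100
hit rate = 26.12%

26.12%


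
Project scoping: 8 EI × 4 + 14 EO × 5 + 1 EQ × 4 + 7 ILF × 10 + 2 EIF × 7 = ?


UFP = EI*4 + EO*5 + EQ*4 + ILF*10 + EIF*7
UFP = 8*4 + 14*5 + 1*4 + 7*10 + 2*7
UFP = 32 + 70 + 4 + 70 + 14
UFP = 190

190


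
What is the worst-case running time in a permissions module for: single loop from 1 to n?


Reasoning: one pass through n items
Complexity: O(n)

O(n)


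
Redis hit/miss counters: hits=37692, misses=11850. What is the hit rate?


Formula: hit rate = hits / (hits + misses) * 100
hit rate = 37692 / (37692 + 11850) * 100
hit rate = 37692 / 49542 * 100
hit rate = 76.08%

76.08%


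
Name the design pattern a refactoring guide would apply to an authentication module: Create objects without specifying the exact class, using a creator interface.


This matches the Factory Method pattern

Factory Method


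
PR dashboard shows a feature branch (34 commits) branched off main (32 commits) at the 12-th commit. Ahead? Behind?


Common ancestor: commit #12
feature commits after divergence: 34 - 12 = 22
main commits after divergence: 32 - 12 = 20
feature is 22 commits ahead of main
main is 20 commits ahead of feature

feature ahead: 22, main ahead: 20


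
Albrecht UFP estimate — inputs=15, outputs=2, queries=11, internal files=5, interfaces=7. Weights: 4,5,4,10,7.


UFP = EI*4 + EO*5 + EQ*4 + ILF*10 + EIF*7
UFP = 15*4 + 2*5 + 11*4 + 5*10 + 7*7
UFP = 60 + 10 + 44 + 50 + 49
UFP = 213

213


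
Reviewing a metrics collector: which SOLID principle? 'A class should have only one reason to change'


This describes the Single Responsibility Principle (SRP)

Single Responsibility Principle (SRP)


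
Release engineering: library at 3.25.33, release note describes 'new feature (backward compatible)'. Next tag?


Current: 3.25.33
Change category: 'new feature (backward compatible)' → minor bump
SemVer rule: minor bump → increment MINOR, reset PATCH to 0 (MAJOR unchanged)
New: 3.26.0

3.26.0


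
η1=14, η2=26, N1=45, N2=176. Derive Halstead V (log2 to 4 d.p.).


Formula: V = N * log2(η), where N = N1 + N2 and η = η1 + η2
η = 14 + 26 = 40
N = 45 + 176 = 221
log2(40) ≈ 5.3219
V = 221 * 5.3219 = 1176.14

1176.14


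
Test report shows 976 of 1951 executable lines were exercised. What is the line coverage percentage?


Coverage = covered / total * 100
Coverage = 976 / 1951 * 100
Coverage = 50.03%

50.03%


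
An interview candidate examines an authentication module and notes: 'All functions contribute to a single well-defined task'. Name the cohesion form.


Reasoning: Best: single purpose
Type: Functional cohesion

Functional cohesion


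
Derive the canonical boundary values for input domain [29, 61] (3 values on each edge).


Range: [29, 61]
Boundaries: just below min, min, min+1, max-1, max, just above max
Values: [28, 29, 30, 60, 61, 62]

[28, 29, 30, 60, 61, 62]


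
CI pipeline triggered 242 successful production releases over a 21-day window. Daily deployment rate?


Formula: deployments per day = releases / days
= 242 / 21
= 11.524 deploys/day
(equivalently, 80.67 deploys/week)

11.524 deploys/day


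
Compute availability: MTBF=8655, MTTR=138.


Availability = MTBF / (MTBF + MTTR)
Availability = 8655 / (8655 + 138)
Availability = 8655 / 8793
Availability = 98.4306%

98.4306%


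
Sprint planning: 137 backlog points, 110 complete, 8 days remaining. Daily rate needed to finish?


Formula: Required rate = Remaining points / Days left
Remaining = 137 - 110 = 27 points
Required rate = 27 / 8 = 3.38 points/day

3.38 points/day


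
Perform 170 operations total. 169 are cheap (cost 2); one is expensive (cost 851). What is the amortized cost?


Formula: Amortized cost = Total cost / Operations
Total cost = (169 * 2) + (1 * 851)
Total cost = 338 + 851 = 1189
Amortized = 1189 / 170 = 6.9941

6.9941


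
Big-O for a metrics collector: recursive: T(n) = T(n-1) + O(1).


Reasoning: linear recursion with constant work per frame
Complexity: O(n)

O(n)


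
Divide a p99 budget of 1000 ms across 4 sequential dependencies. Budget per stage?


Formula: per_stage = total_budget / stages
per_stage = 1000 / 4
per_stage = 250.0 ms

250.0 ms


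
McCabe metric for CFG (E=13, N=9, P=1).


Formula: V(G) = E - N + 2P
V(G) = 13 - 9 + 2*1
V(G) = 4 + 2
V(G) = 6

6


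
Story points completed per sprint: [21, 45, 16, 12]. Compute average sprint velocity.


Formula: Avg velocity = Total points / Number of sprints
Points: [21, 45, 16, 12]
Sum = 21 + 45 + 16 + 12 = 94
Avg velocity = 94 / 4 = 23.5 points/sprint

23.5 points/sprint


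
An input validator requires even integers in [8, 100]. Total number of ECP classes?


Constraint: even integers in [8, 100]
Class 1: x < 8 — out-of-range invalid
Class 2: x in [8,100] but odd — wrong type invalid
Class 3: x in [8,100] and even — valid
Class 4: x > 100 — out-of-range invalid
Total equivalence classes: 4

4 equivalence classes


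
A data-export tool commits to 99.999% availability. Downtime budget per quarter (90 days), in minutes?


Formula: allowed downtime = period * (100 - SLA) / 100
Period (quarter (90 days)) = 129600 minutes
Unavailability fraction = (100 - 99.999) / 100
Allowed downtime = 129600 * (100 - 99.999) / 100
Allowed downtime = 1.296 minutes

1.296 minutes


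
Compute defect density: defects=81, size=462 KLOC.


Defect density = defects / KLOC
Defect density = 81 / 462
Defect density = 0.175 defects/KLOC

0.175 defects/KLOC


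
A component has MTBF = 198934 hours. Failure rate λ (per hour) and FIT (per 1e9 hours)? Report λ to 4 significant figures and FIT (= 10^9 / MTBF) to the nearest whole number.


Formula: λ = 1 / MTBF; FIT = λ × 1e9 = 1e9 / MTBF
λ = 1 / 198934 ≈ 5.027e-06 failures/hour
FIT = 1e9 / 198934 ≈ 5027 failures per 1e9 hours (nearest whole number)

λ = 5.027e-06 /h, FIT = 5027


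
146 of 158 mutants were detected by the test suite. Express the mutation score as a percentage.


Mutation score = killed / total * 100
Mutation score = 146 / 158 * 100
Mutation score = 92.41%

92.41%


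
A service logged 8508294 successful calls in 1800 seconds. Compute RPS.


Formula: throughput = requests / seconds
throughput = 8508294 / 1800
throughput = 4726.83 requests/second

4726.83 requests/second


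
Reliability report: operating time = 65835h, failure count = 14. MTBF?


Formula: MTBF = Total operating time / Number of failures
MTBF = 65835 / 14
MTBF = 4702.5 hours

4702.5 hours


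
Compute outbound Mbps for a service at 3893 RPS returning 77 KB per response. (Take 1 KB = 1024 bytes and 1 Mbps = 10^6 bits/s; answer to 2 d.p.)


Formula: Mbps = payload_bytes * RPS * 8 / 1e6
Payload per request = 77 KB = 77 * 1024 = 78848 bytes
Total bytes/sec = 78848 * 3893 = 306955264
Total bits/sec = 306955264 * 8 = 2455642112
Mbps = 2455642112 / 1e6 = 2455.64

2455.64 Mbps


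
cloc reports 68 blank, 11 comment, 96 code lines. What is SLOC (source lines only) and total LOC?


Total LOC = blank + comment + code
Total LOC = 68 + 11 + 96 = 175
SLOC (source only) = code = 96

Total LOC: 175, SLOC: 96


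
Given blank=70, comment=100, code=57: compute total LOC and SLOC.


Total LOC = blank + comment + code
Total LOC = 70 + 100 + 57 = 227
SLOC (source only) = code = 57

Total LOC: 227, SLOC: 57


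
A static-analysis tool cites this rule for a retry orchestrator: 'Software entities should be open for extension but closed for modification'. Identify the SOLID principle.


This describes the Open/Closed Principle (OCP)

Open/Closed Principle (OCP)


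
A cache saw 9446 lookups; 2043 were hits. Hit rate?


Formula: hit rate = hits / (hits + misses) * 100
hit rate = 2043 / (2043 + 7403) * 100
hit rate = 2043 / 9446 * 100
hit rate = 21.63%

21.63%


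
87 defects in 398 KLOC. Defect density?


Defect density = defects / KLOC
Defect density = 87 / 398
Defect density = 0.219 defects/KLOC

0.219 defects/KLOC


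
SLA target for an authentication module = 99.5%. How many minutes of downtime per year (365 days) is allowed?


Formula: allowed downtime = period * (100 - SLA) / 100
Period (year (365 days)) = 525600 minutes
Unavailability fraction = (100 - 99.5) / 100
Allowed downtime = 525600 * (100 - 99.5) / 100
Allowed downtime = 2628.0 minutes

2628.0 minutes


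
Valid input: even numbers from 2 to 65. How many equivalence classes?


Constraint: even integers in [2, 65]
Class 1: x < 2 — out-of-range invalid
Class 2: x in [2,65] but odd — wrong type invalid
Class 3: x in [2,65] and even — valid
Class 4: x > 65 — out-of-range invalid
Total equivalence classes: 4

4 equivalence classes


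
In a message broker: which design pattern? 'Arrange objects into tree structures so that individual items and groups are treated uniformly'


This matches the Composite pattern

Composite


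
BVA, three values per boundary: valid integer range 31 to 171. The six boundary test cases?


Range: [31, 171]
Boundaries: just below min, min, min+1, max-1, max, just above max
Values: [30, 31, 32, 170, 171, 172]

[30, 31, 32, 170, 171, 172]


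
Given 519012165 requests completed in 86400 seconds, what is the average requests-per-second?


Formula: throughput = requests / seconds
throughput = 519012165 / 86400
throughput = 6007.09 requests/second

6007.09 requests/second


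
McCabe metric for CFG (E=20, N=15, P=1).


Formula: V(G) = E - N + 2P
V(G) = 20 - 15 + 2*1
V(G) = 5 + 2
V(G) = 7

7


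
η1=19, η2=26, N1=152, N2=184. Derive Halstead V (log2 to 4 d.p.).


Formula: V = N * log2(η), where N = N1 + N2 and η = η1 + η2
η = 19 + 26 = 45
N = 152 + 184 = 336
log2(45) ≈ 5.4919
V = 336 * 5.4919 = 1845.28

1845.28


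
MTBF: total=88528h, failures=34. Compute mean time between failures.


Formula: MTBF = Total operating time / Number of failures
MTBF = 88528 / 34
MTBF = 2603.76 hours

2603.76 hours


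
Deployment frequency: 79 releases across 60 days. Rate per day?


Formula: deployments per day = releases / days
= 79 / 60
= 1.317 deploys/day
(equivalently, 9.22 deploys/week)

1.317 deploys/day


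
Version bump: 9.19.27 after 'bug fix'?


Current: 9.19.27
Change category: 'bug fix' → patch bump
SemVer rule: patch bump → increment PATCH (MAJOR and MINOR unchanged)
New: 9.19.28

9.19.28


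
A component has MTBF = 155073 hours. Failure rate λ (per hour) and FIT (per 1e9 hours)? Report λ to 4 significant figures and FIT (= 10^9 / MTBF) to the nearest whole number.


Formula: λ = 1 / MTBF; FIT = λ × 1e9 = 1e9 / MTBF
λ = 1 / 155073 ≈ 6.449e-06 failures/hour
FIT = 1e9 / 155073 ≈ 6449 failures per 1e9 hours (nearest whole number)

λ = 6.449e-06 /h, FIT = 6449


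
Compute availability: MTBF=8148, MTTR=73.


Availability = MTBF / (MTBF + MTTR)
Availability = 8148 / (8148 + 73)
Availability = 8148 / 8221
Availability = 99.112%

99.112%


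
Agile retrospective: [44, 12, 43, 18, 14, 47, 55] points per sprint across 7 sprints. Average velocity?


Formula: Avg velocity = Total points / Number of sprints
Points: [44, 12, 43, 18, 14, 47, 55]
Sum = 44 + 12 + 43 + 18 + 14 + 47 + 55 = 233
Avg velocity = 233 / 7 = 33.29 points/sprint

33.29 points/sprint


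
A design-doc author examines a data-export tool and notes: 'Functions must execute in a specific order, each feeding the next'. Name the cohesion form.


Reasoning: Output of one is input to next
Type: Sequential cohesion

Sequential cohesion


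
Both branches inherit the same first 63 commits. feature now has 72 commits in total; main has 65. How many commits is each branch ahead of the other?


Common ancestor: commit #63
feature commits after divergence: 72 - 63 = 9
main commits after divergence: 65 - 63 = 2
feature is 9 commits ahead of main
main is 2 commits ahead of feature

feature ahead: 9, main ahead: 2


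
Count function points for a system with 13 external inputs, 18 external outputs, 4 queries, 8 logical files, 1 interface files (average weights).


UFP = EI*4 + EO*5 + EQ*4 + ILF*10 + EIF*7
UFP = 13*4 + 18*5 + 4*4 + 8*10 + 1*7
UFP = 52 + 90 + 16 + 80 + 7
UFP = 245

245


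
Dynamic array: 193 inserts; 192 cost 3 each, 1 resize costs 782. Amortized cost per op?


Formula: Amortized cost = Total cost / Operations
Total cost = (192 * 3) + (1 * 782)
Total cost = 576 + 782 = 1358
Amortized = 1358 / 193 = 7.0363

7.0363


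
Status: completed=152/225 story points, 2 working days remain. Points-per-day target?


Formula: Required rate = Remaining points / Days left
Remaining = 225 - 152 = 73 points
Required rate = 73 / 2 = 36.5 points/day

36.5 points/day


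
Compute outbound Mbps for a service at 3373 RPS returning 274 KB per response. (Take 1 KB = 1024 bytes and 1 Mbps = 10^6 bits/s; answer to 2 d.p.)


Formula: Mbps = payload_bytes * RPS * 8 / 1e6
Payload per request = 274 KB = 274 * 1024 = 280576 bytes
Total bytes/sec = 280576 * 3373 = 946382848
Total bits/sec = 946382848 * 8 = 7571062784
Mbps = 7571062784 / 1e6 = 7571.06

7571.06 Mbps


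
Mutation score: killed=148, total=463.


Mutation score = killed / total * 100
Mutation score = 148 / 463 * 100
Mutation score = 31.97%

31.97%


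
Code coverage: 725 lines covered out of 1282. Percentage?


Coverage = covered / total * 100
Coverage = 725 / 1282 * 100
Coverage = 56.55%

56.55%
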